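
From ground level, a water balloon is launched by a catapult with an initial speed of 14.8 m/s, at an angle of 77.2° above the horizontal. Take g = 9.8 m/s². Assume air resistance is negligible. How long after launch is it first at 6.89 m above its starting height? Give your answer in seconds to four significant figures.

0.5994 s

Horizontal component vₓ = 14.80 cos 77.2° = 3.279 m/s; vertical v_y0 = 14.80 sin 77.2° = 14.43 m/s.
Set y = v_y0 t − ½ g t² = 6.89: 4.900 t² − 14.43 t + 6.89 = 0.
Quadratic formula: t = (14.43 ± √73.245) / 9.80 = (14.43 ± 8.558) / 9.80 → t = 0.5994 s or 2.346 s.
The first (ascending) time is 0.5994 s.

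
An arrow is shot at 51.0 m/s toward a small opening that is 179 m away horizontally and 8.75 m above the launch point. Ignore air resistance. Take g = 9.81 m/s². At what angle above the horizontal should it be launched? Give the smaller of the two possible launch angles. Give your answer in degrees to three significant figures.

24.6°

Trajectory: y = x tanθ − g x² (1 + tan²θ)/(2v₀²). With x = 179, y = 8.75, v₀ = 51.0, g = 9.81:
60.42 tan²θ − 179 tanθ + (69.17) = 0.
tanθ = [179 ± √(179² − 4 × 60.42 × (69.17))] / (2 × 60.42) = (179 ± 123.8) / 120.8, giving tanθ = 0.4569 or 2.506.
θ = 24.56° or 68.24°; the smaller is 24.56°.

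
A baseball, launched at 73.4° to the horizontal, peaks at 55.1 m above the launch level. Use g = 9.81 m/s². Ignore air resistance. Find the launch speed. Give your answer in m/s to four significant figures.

34.31 m/s

At the peak v_y = 0, so v_y0 = √(2gH) = √(2 × 9.81 × 55.1) = 32.88 m/s.
v_y0 = v₀ sin θ ⇒ v₀ = 32.88 / sin 73.4° = 34.31 m/s.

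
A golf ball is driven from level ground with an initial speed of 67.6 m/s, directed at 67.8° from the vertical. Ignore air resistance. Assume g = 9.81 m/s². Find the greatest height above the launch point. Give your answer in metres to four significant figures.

vₓ = 67.60 sin 67.8° = 62.59 m/s; v_y0 = 67.60 cos 67.8° = 25.54 m/s.
At the apex v_y = 0, so H = v_y0²/(2g) = 25.54²/19.62 = 33.25 m.

33.25 m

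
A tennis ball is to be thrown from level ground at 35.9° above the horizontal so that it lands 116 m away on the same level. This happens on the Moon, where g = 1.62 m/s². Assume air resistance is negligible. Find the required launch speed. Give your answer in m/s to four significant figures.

From R = (v₀² / g) sin 2θ: v₀ = √(gR / sin 2θ).
v₀ = √(1.62 × 116 / sin 71.80°) = √(187.9 / 0.9500) = √197.82 = 14.06 m/s.

14.06 m/s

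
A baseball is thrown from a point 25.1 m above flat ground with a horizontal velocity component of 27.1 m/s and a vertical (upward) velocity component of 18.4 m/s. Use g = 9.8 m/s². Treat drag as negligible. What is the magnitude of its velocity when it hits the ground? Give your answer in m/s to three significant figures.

39.6 m/s

The projectile lands when y = 25.1 + (18.40) t − ½·9.80·t² = 0. Positive root: t = (18.40 + √(18.40² + 2·9.80·25.1)) / 9.80 = (18.40 + 28.82) / 9.80 = 4.818 s.
Vertical velocity at impact: v_y = v_y0 − g t = 18.40 − 9.80 × 4.818 = −28.82 m/s.
Speed: |v| = √(vₓ² + v_y²) = √(27.10² + 28.82²) = 39.56 m/s.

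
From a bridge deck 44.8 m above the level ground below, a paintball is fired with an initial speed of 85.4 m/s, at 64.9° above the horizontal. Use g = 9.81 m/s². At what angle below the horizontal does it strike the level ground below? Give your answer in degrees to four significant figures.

66.38°

Horizontal component vₓ = 85.40 cos 64.9° = 36.23 m/s; vertical v_y0 = 85.40 sin 64.9° = 77.34 m/s.
With up positive and y = 0 at the ground: y(t) = 44.8 + (77.34) t − 4.905 t². Setting y = 0 and taking the positive root: t = [77.34 + √(77.34² + 2·9.81·44.8)] / 9.81 = (77.34 + 82.82) / 9.81 = 16.33 s.
At impact: v_y = v_y0 − g t = −82.82 m/s; vₓ = 36.23 m/s.
Angle below horizontal: arctan(|v_y|/vₓ) = arctan(82.82/36.23) = 66.38°.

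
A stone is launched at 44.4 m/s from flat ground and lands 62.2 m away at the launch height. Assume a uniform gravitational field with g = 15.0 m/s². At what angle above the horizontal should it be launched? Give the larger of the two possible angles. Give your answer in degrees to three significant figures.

75.9°

From R = (v₀²/g) sin 2θ: sin 2θ = 15.0 × 62.2 / 1971.4 = 0.4733.
2θ = 28.25° or 180° − 28.25° = 151.8°, so θ = 14.12° or 75.88°.
The larger angle is 75.88°.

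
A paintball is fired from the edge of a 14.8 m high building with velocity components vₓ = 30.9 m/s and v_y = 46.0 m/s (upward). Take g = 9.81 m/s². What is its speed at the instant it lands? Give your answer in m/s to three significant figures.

58.0 m/s

Vertical motion (up positive, ground at y = 0): 4.905 t² − (46.00) t − 14.8 = 0, so t = (46.00 + √(46.00² + 2·9.81·14.8)) / 9.81 = (46.00 + 49.05) / 9.81 = 9.690 s.
Vertical velocity at impact: v_y = v_y0 − g t = 46.00 − 9.81 × 9.690 = −49.05 m/s.
Speed: |v| = √(vₓ² + v_y²) = √(30.90² + 49.05²) = 57.98 m/s.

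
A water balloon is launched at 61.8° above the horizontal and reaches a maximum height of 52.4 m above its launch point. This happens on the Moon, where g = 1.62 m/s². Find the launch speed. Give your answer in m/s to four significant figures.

14.78 m/s

At the peak v_y = 0, so v_y0 = √(2gH) = √(2 × 1.62 × 52.4) = 13.03 m/s.
v_y0 = v₀ sin θ ⇒ v₀ = 13.03 / sin 61.8° = 14.78 m/s.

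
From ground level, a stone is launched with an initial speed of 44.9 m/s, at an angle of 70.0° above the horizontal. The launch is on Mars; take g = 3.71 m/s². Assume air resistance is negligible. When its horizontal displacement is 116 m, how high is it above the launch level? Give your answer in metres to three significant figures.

213 m

vₓ = 44.90 cos 70.0° = 15.36 m/s; v_y0 = 44.90 sin 70.0° = 42.19 m/s.
x = vₓ t ⇒ t = 116/15.36 = 7.554 s.
Height: y = v_y0 t − ½ g t² = 42.19 × 7.554 − 1.855 × 7.554² = 318.7 − 105.8 = 212.9 m.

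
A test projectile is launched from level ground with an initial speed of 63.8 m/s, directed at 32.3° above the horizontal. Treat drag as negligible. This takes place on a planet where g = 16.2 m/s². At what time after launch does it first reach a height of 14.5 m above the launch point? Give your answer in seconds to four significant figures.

0.4801 s

Horizontal component vₓ = 63.80 cos 32.3° = 53.93 m/s; vertical v_y0 = 63.80 sin 32.3° = 34.09 m/s.
Set y = v_y0 t − ½ g t² = 14.5: 8.100 t² − 34.09 t + 14.5 = 0.
t = [34.09 ± √(34.09² − 2·16.2·14.5)] / 16.2 = (34.09 ± 26.31) / 16.2, so t = 0.4801 s or t = 3.729 s.
The first (ascending) time is 0.4801 s.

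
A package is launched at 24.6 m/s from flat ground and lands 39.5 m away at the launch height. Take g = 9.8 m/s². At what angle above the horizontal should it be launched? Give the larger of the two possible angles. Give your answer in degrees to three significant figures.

R = v₀² sin 2θ / g gives sin 2θ = gR/v₀² = 9.80·39.5/24.6² = 0.6397.
2θ = 39.77° or 180° − 39.77° = 140.2°, so θ = 19.88° or 70.12°.
The larger angle is 70.12°.

70.1°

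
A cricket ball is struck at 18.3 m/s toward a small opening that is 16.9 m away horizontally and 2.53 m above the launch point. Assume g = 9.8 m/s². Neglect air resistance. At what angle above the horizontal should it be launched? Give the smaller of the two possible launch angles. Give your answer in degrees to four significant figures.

Trajectory: y = x tanθ − g x² (1 + tan²θ)/(2v₀²). With x = 16.9, y = 2.53, v₀ = 18.3, g = 9.80:
4.179 tan²θ − 16.9 tanθ + (6.709) = 0.
tanθ = [16.9 ± √(16.9² − 4 × 4.179 × (6.709))] / (2 × 4.179) = (16.9 ± 13.17) / 8.358, giving tanθ = 0.4462 or 3.598.
θ = 24.05° or 74.47°; the smaller is 24.05°.

24.05°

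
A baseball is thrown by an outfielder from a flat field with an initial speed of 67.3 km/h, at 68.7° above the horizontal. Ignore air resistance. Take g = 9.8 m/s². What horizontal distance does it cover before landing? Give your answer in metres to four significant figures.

24.14 m

Convert: 67.3 km/h = 67.3/3.6 = 18.69 m/s.
Resolve: vₓ = 18.69 cos 68.7° = 6.791 m/s and v_y0 = 18.69 sin 68.7° = 17.42 m/s.
Flight time T = 2 v_y0 / g = 3.555 s.
Range: R = vₓ T = 6.791 × 3.555 = 24.14 m.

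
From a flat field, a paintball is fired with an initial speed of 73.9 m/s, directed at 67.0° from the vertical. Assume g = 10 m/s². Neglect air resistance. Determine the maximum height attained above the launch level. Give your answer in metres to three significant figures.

vₓ = 73.90 sin 67.0° = 68.03 m/s; v_y0 = 73.90 cos 67.0° = 28.88 m/s.
Maximum height: H = v_y0² / (2g) = 28.88² / (2 × 10.0) = 41.69 m.

41.7 m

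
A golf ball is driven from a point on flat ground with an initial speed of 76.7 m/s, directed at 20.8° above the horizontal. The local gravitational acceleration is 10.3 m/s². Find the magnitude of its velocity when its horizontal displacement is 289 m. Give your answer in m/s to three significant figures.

Horizontal component vₓ = 76.70 cos 20.8° = 71.70 m/s; vertical v_y0 = 76.70 sin 20.8° = 27.24 m/s.
At x = 289 m, t = x/vₓ = 289/71.70 = 4.031 s.
Vertical velocity there: v_y = v_y0 − g t = 27.24 − 10.3 × 4.031 = −14.28 m/s.
Speed: √(vₓ² + v_y²) = √(71.70² + 14.28²) = 73.11 m/s.

73.1 m/s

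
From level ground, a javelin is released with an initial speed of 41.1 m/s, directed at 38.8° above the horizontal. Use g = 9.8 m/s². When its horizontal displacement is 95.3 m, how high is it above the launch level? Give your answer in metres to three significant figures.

Resolve: vₓ = 41.10 cos 38.8° = 32.03 m/s and v_y0 = 41.10 sin 38.8° = 25.75 m/s.
At x = 95.3 m, t = x/vₓ = 95.3/32.03 = 2.975 s.
Height: y = v_y0 t − ½ g t² = 25.75 × 2.975 − 4.900 × 2.975² = 76.62 − 43.38 = 33.25 m.

33.2 m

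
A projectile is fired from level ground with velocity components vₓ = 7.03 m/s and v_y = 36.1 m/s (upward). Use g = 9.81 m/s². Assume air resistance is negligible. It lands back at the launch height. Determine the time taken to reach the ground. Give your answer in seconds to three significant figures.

7.36 s

Landing at launch height ⇒ T = 2 v_y0 / g = 2 × 36.10 / 9.81 = 7.360 s.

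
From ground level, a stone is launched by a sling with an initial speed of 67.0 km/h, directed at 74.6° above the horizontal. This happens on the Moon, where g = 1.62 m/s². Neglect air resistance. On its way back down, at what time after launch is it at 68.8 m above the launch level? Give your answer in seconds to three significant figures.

Convert: 67.0 km/h = 67.0/3.6 = 18.61 m/s.
vₓ = 18.61 cos 74.6° = 4.942 m/s; v_y0 = 18.61 sin 74.6° = 17.94 m/s.
Height y(t) = 17.94 t − 0.8100 t² = 68.8 gives 0.8100 t² − 17.94 t + 68.8 = 0.
Quadratic formula: t = (17.94 ± √99.035) / 1.62 = (17.94 ± 9.952) / 1.62 → t = 4.933 s or 17.22 s.
The descending-branch root is 17.22 s.

17.2 s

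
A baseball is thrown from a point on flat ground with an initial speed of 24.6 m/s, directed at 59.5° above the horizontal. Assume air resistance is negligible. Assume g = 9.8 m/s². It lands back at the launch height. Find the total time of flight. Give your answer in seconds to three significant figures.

4.33 s

Components: vₓ = 24.60 cos 59.5° = 12.49 m/s, v_y0 = 24.60 sin 59.5° = 21.20 m/s.
Time of flight on level ground: T = 2 v_y0 / g = 2 × 21.20 / 9.80 = 4.326 s.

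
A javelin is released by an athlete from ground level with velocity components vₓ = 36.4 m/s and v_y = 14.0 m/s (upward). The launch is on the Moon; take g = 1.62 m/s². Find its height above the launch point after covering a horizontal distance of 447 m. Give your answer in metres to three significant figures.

49.8 m

At x = 447 m, t = x/vₓ = 447/36.40 = 12.28 s.
Height: y = v_y0 t − ½ g t² = 14.00 × 12.28 − 0.8100 × 12.28² = 171.9 − 122.2 = 49.77 m.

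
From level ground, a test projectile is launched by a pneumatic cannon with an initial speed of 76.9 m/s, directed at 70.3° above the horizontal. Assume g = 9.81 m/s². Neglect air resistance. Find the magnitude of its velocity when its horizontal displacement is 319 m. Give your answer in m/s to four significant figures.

Components: vₓ = 76.90 cos 70.3° = 25.92 m/s, v_y0 = 76.90 sin 70.3° = 72.40 m/s.
x = vₓ t ⇒ t = 319/25.92 = 12.31 s.
Vertical velocity there: v_y = v_y0 − g t = 72.40 − 9.81 × 12.31 = −48.32 m/s.
Speed: √(vₓ² + v_y²) = √(25.92² + 48.32²) = 54.84 m/s.

54.84 m/s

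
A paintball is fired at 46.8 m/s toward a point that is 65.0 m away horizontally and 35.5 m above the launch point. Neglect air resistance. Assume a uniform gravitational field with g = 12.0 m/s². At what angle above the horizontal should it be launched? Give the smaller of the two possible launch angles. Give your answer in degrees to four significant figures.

40.50°

Trajectory: y = x tanθ − g x² (1 + tan²θ)/(2v₀²). With x = 65.0, y = 35.5, v₀ = 46.8, g = 12.0:
11.57 tan²θ − 65.0 tanθ + (47.07) = 0.
tanθ = [65.0 ± √(65.0² − 4 × 11.57 × (47.07))] / (2 × 11.57) = (65.0 ± 45.23) / 23.15, giving tanθ = 0.8541 or 4.762.
θ = 40.50° or 78.14°; the smaller is 40.50°.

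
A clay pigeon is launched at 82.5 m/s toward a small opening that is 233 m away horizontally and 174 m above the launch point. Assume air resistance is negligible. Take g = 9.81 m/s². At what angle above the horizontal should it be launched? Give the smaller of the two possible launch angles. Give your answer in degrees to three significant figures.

Trajectory: y = x tanθ − g x² (1 + tan²θ)/(2v₀²). With x = 233, y = 174, v₀ = 82.5, g = 9.81:
39.12 tan²θ − 233 tanθ + (213.1) = 0.
tanθ = [233 ± √(233² − 4 × 39.12 × (213.1))] / (2 × 39.12) = (233 ± 144.7) / 78.25, giving tanθ = 1.129 or 4.827.
θ = 48.46° or 78.30°; the smaller is 48.46°.

48.5°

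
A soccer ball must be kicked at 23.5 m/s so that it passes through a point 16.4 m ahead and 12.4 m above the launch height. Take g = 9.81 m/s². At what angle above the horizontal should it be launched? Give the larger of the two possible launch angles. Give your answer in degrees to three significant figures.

Trajectory: y = x tanθ − g x² (1 + tan²θ)/(2v₀²). With x = 16.4, y = 12.4, v₀ = 23.5, g = 9.81:
2.389 tan²θ − 16.4 tanθ + (14.79) = 0.
tanθ = [16.4 ± √(16.4² − 4 × 2.389 × (14.79))] / (2 × 2.389) = (16.4 ± 11.30) / 4.778, giving tanθ = 1.068 or 5.797.
θ = 46.88° or 80.21°; the larger is 80.21°.

80.2°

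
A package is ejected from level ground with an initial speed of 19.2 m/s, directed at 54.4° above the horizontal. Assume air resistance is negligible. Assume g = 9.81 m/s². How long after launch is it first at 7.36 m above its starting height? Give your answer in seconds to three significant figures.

0.576 s

vₓ = 19.20 cos 54.4° = 11.18 m/s; v_y0 = 19.20 sin 54.4° = 15.61 m/s.
Set y = v_y0 t − ½ g t² = 7.36: 4.905 t² − 15.61 t + 7.36 = 0.
Quadratic formula: t = (15.61 ± √99.317) / 9.81 = (15.61 ± 9.966) / 9.81 → t = 0.5755 s or 2.607 s.
The first (ascending) time is 0.5755 s.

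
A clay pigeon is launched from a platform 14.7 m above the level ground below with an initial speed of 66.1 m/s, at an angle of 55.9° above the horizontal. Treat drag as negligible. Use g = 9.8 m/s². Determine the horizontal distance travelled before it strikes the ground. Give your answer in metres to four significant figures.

423.7 m

Components: vₓ = 66.10 cos 55.9° = 37.06 m/s, v_y0 = 66.10 sin 55.9° = 54.73 m/s.
Vertical motion (up positive, ground at y = 0): 4.900 t² − (54.73) t − 14.7 = 0, so t = (54.73 + √(54.73² + 2·9.80·14.7)) / 9.80 = (54.73 + 57.31) / 9.80 = 11.43 s.
Horizontal distance: R = vₓ t = 37.06 × 11.43 = 423.7 m.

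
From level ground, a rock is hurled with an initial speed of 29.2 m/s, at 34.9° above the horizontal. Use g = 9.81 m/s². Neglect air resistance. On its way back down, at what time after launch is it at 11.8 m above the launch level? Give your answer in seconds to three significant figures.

Resolve: vₓ = 29.20 cos 34.9° = 23.95 m/s and v_y0 = 29.20 sin 34.9° = 16.71 m/s.
Height y(t) = 16.71 t − 4.905 t² = 11.8 gives 4.905 t² − 16.71 t + 11.8 = 0.
Quadratic formula: t = (16.71 ± √47.596) / 9.81 = (16.71 ± 6.899) / 9.81 → t = 0.9998 s or 2.406 s.
The descending-branch root is 2.406 s.

2.41 s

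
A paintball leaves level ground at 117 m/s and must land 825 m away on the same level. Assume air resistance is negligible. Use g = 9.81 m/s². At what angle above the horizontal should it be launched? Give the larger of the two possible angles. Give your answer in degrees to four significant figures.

71.88°

R = v₀² sin 2θ / g gives sin 2θ = gR/v₀² = 9.81·825/117² = 0.5912.
2θ = 36.24° or 180° − 36.24° = 143.8°, so θ = 18.12° or 71.88°.
The larger angle is 71.88°.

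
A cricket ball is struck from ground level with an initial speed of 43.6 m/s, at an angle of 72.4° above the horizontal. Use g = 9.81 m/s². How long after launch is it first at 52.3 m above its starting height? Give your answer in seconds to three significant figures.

vₓ = 43.60 cos 72.4° = 13.18 m/s; v_y0 = 43.60 sin 72.4° = 41.56 m/s.
Require v_y0 t − ½ g t² = 52.3, i.e. 4.905 t² − 41.56 t + 52.3 = 0.
Quadratic formula: t = (41.56 ± √701.03) / 9.81 = (41.56 ± 26.48) / 9.81 → t = 1.537 s or 6.935 s.
The first (ascending) time is 1.537 s.

1.54 s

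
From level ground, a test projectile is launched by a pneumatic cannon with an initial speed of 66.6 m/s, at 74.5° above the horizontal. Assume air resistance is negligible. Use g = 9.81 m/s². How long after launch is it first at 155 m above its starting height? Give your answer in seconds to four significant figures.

Components: vₓ = 66.60 cos 74.5° = 17.80 m/s, v_y0 = 66.60 sin 74.5° = 64.18 m/s.
Set y = v_y0 t − ½ g t² = 155: 4.905 t² − 64.18 t + 155 = 0.
Quadratic formula: t = (64.18 ± √1077.7) / 9.81 = (64.18 ± 32.83) / 9.81 → t = 3.196 s or 9.888 s.
The first (ascending) time is 3.196 s.

3.196 s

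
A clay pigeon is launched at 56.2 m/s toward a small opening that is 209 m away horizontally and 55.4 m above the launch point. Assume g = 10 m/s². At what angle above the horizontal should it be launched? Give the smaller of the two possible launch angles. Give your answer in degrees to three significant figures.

39.2°

Trajectory: y = x tanθ − g x² (1 + tan²θ)/(2v₀²). With x = 209, y = 55.4, v₀ = 56.2, g = 10.0:
69.15 tan²θ − 209 tanθ + (124.5) = 0.
tanθ = [209 ± √(209² − 4 × 69.15 × (124.5))] / (2 × 69.15) = (209 ± 96.08) / 138.3, giving tanθ = 0.8165 or 2.206.
θ = 39.23° or 65.61°; the smaller is 39.23°.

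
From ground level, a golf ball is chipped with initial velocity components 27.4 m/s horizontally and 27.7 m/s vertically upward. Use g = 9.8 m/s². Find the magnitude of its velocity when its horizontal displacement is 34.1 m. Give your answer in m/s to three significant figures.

x = vₓ t ⇒ t = 34.1/27.40 = 1.245 s.
Vertical velocity there: v_y = v_y0 − g t = 27.70 − 9.80 × 1.245 = 15.50 m/s.
Speed: √(vₓ² + v_y²) = √(27.40² + 15.50²) = 31.48 m/s.

31.5 m/s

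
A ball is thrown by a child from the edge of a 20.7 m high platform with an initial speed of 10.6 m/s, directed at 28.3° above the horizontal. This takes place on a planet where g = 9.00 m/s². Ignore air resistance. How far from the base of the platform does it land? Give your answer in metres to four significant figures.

25.90 m

Components: vₓ = 10.60 cos 28.3° = 9.333 m/s, v_y0 = 10.60 sin 28.3° = 5.025 m/s.
The projectile lands when y = 20.7 + (5.025) t − ½·9.00·t² = 0. Positive root: t = (5.025 + √(5.025² + 2·9.00·20.7)) / 9.00 = (5.025 + 19.95) / 9.00 = 2.775 s.
Horizontal distance: R = vₓ t = 9.333 × 2.775 = 25.90 m.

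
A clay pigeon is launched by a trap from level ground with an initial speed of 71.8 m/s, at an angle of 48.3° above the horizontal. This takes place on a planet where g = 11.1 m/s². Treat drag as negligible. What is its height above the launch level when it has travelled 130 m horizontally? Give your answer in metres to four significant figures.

104.8 m

Horizontal component vₓ = 71.80 cos 48.3° = 47.76 m/s; vertical v_y0 = 71.80 sin 48.3° = 53.61 m/s.
At x = 130 m, t = x/vₓ = 130/47.76 = 2.722 s.
Height: y = v_y0 t − ½ g t² = 53.61 × 2.722 − 5.550 × 2.722² = 145.9 − 41.11 = 104.8 m.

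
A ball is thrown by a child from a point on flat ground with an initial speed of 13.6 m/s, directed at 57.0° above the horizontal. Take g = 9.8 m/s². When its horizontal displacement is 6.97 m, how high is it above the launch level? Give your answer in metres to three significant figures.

Components: vₓ = 13.60 cos 57.0° = 7.407 m/s, v_y0 = 13.60 sin 57.0° = 11.41 m/s.
Time to reach x = 6.97 m: t = x/vₓ = 6.97/7.407 = 0.9410 s.
Height: y = v_y0 t − ½ g t² = 11.41 × 0.9410 − 4.900 × 0.9410² = 10.73 − 4.339 = 6.394 m.

6.39 m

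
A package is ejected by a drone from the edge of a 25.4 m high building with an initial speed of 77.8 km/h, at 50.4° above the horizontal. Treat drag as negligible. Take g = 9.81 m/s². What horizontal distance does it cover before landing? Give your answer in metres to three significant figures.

62.5 m

Convert: 77.8 km/h = 77.8/3.6 = 21.61 m/s.
Resolve: vₓ = 21.61 cos 50.4° = 13.78 m/s and v_y0 = 21.61 sin 50.4° = 16.65 m/s.
The projectile lands when y = 25.4 + (16.65) t − ½·9.81·t² = 0. Positive root: t = (16.65 + √(16.65² + 2·9.81·25.4)) / 9.81 = (16.65 + 27.85) / 9.81 = 4.536 s.
Horizontal distance: R = vₓ t = 13.78 × 4.536 = 62.49 m.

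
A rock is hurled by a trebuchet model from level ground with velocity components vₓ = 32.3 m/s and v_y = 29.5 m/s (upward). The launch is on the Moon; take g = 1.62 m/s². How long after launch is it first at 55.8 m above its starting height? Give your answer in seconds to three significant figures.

2.00 s

Require v_y0 t − ½ g t² = 55.8, i.e. 0.8100 t² − 29.50 t + 55.8 = 0.
Quadratic formula: t = (29.50 ± √689.46) / 1.62 = (29.50 ± 26.26) / 1.62 → t = 2.002 s or 34.42 s.
The first (ascending) time is 2.002 s.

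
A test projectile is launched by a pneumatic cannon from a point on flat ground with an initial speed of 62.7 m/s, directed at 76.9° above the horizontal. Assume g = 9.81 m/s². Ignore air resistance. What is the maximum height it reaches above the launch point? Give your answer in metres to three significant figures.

Horizontal component vₓ = 62.70 cos 76.9° = 14.21 m/s; vertical v_y0 = 62.70 sin 76.9° = 61.07 m/s.
Maximum height: H = v_y0² / (2g) = 61.07² / (2 × 9.81) = 190.1 m.

190 m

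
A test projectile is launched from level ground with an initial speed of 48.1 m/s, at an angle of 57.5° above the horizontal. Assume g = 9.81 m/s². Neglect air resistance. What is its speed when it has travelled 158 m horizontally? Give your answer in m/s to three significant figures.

Components: vₓ = 48.10 cos 57.5° = 25.84 m/s, v_y0 = 48.10 sin 57.5° = 40.57 m/s.
At x = 158 m, t = x/vₓ = 158/25.84 = 6.114 s.
Vertical velocity there: v_y = v_y0 − g t = 40.57 − 9.81 × 6.114 = −19.41 m/s.
Speed: √(vₓ² + v_y²) = √(25.84² + 19.41²) = 32.32 m/s.

32.3 m/s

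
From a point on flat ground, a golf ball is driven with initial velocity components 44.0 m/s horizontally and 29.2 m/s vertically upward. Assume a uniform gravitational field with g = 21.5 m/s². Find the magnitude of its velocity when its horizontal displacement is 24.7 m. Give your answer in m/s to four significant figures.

47.22 m/s

At x = 24.7 m, t = x/vₓ = 24.7/44.00 = 0.5614 s.
Vertical velocity there: v_y = v_y0 − g t = 29.20 − 21.5 × 0.5614 = 17.13 m/s.
Speed: √(vₓ² + v_y²) = √(44.00² + 17.13²) = 47.22 m/s.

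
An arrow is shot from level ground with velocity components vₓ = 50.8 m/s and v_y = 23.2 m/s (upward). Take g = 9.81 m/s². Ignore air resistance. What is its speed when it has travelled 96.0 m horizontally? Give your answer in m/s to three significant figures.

51.0 m/s

At x = 96.0 m, t = x/vₓ = 96.0/50.80 = 1.890 s.
Vertical velocity there: v_y = v_y0 − g t = 23.20 − 9.81 × 1.890 = 4.661 m/s.
Speed: √(vₓ² + v_y²) = √(50.80² + 4.661²) = 51.01 m/s.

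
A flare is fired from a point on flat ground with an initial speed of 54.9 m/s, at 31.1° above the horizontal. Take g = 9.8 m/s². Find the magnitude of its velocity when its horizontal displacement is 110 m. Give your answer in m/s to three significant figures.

47.3 m/s

Resolve: vₓ = 54.90 cos 31.1° = 47.01 m/s and v_y0 = 54.90 sin 31.1° = 28.36 m/s.
At x = 110 m, t = x/vₓ = 110/47.01 = 2.340 s.
Vertical velocity there: v_y = v_y0 − g t = 28.36 − 9.80 × 2.340 = 5.426 m/s.
Speed: √(vₓ² + v_y²) = √(47.01² + 5.426²) = 47.32 m/s.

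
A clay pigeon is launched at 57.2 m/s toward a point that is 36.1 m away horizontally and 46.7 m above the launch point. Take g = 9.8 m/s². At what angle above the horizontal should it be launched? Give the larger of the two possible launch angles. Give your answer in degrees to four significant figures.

86.64°

Trajectory: y = x tanθ − g x² (1 + tan²θ)/(2v₀²). With x = 36.1, y = 46.7, v₀ = 57.2, g = 9.80:
1.952 tan²θ − 36.1 tanθ + (48.65) = 0.
tanθ = [36.1 ± √(36.1² − 4 × 1.952 × (48.65))] / (2 × 1.952) = (36.1 ± 30.39) / 3.903, giving tanθ = 1.463 or 17.03.
θ = 55.66° or 86.64°; the larger is 86.64°.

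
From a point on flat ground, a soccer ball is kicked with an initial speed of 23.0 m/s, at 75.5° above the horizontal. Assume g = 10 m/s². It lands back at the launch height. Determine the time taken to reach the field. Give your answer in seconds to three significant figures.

4.45 s

Horizontal component vₓ = 23.00 cos 75.5° = 5.759 m/s; vertical v_y0 = 23.00 sin 75.5° = 22.27 m/s.
Landing at launch height ⇒ T = 2 v_y0 / g = 2 × 22.27 / 10.0 = 4.453 s.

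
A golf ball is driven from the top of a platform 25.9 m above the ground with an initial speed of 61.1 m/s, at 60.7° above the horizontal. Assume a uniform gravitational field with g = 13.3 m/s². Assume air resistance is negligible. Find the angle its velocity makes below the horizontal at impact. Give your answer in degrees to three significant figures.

vₓ = 61.10 cos 60.7° = 29.90 m/s; v_y0 = 61.10 sin 60.7° = 53.28 m/s.
Vertical motion (up positive, ground at y = 0): 6.650 t² − (53.28) t − 25.9 = 0, so t = (53.28 + √(53.28² + 2·13.3·25.9)) / 13.3 = (53.28 + 59.40) / 13.3 = 8.472 s.
At impact: v_y = v_y0 − g t = −59.40 m/s; vₓ = 29.90 m/s.
Angle below horizontal: arctan(|v_y|/vₓ) = arctan(59.40/29.90) = 63.28°.

63.3°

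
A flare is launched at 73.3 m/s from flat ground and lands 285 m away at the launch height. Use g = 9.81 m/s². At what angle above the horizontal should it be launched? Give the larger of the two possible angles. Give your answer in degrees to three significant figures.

R = v₀² sin 2θ / g gives sin 2θ = gR/v₀² = 9.81·285/73.3² = 0.5204.
2θ = 31.36° or 180° − 31.36° = 148.6°, so θ = 15.68° or 74.32°.
The larger angle is 74.32°.

74.3°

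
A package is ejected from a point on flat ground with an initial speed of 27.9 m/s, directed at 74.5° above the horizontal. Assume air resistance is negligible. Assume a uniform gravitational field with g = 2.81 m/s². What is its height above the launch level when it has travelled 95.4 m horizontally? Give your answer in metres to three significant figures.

Components: vₓ = 27.90 cos 74.5° = 7.456 m/s, v_y0 = 27.90 sin 74.5° = 26.89 m/s.
x = vₓ t ⇒ t = 95.4/7.456 = 12.80 s.
Height: y = v_y0 t − ½ g t² = 26.89 × 12.80 − 1.405 × 12.80² = 344.0 − 230.0 = 114.0 m.

114 m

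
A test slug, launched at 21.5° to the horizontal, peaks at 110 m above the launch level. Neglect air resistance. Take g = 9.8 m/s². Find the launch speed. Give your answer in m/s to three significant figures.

127 m/s

At the peak v_y = 0, so v_y0 = √(2gH) = √(2 × 9.80 × 110) = 46.43 m/s.
v_y0 = v₀ sin θ ⇒ v₀ = 46.43 / sin 21.5° = 126.7 m/s.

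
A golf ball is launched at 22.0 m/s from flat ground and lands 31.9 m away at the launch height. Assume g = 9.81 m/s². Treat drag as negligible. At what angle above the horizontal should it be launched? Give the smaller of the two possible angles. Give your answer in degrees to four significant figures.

20.14°

Level-ground range R = v₀² sin(2θ)/g ⇒ sin(2θ) = gR/v₀² = 9.81 × 31.9 / 22.0² = 0.6466.
2θ = 40.28° or 180° − 40.28° = 139.7°, so θ = 20.14° or 69.86°.
The smaller angle is 20.14°.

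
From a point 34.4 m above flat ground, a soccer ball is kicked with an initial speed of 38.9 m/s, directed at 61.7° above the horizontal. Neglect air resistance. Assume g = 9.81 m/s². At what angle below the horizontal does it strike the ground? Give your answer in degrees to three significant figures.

Horizontal component vₓ = 38.90 cos 61.7° = 18.44 m/s; vertical v_y0 = 38.90 sin 61.7° = 34.25 m/s.
With up positive and y = 0 at the ground: y(t) = 34.4 + (34.25) t − 4.905 t². Setting y = 0 and taking the positive root: t = [34.25 + √(34.25² + 2·9.81·34.4)] / 9.81 = (34.25 + 42.99) / 9.81 = 7.874 s.
At impact: v_y = v_y0 − g t = −42.99 m/s; vₓ = 18.44 m/s.
Angle below horizontal: arctan(|v_y|/vₓ) = arctan(42.99/18.44) = 66.78°.

66.8°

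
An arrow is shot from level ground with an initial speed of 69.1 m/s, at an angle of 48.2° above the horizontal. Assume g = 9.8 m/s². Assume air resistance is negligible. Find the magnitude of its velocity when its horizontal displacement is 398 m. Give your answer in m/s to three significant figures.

56.8 m/s

Components: vₓ = 69.10 cos 48.2° = 46.06 m/s, v_y0 = 69.10 sin 48.2° = 51.51 m/s.
Time to reach x = 398 m: t = x/vₓ = 398/46.06 = 8.641 s.
Vertical velocity there: v_y = v_y0 − g t = 51.51 − 9.80 × 8.641 = −33.17 m/s.
Speed: √(vₓ² + v_y²) = √(46.06² + 33.17²) = 56.76 m/s.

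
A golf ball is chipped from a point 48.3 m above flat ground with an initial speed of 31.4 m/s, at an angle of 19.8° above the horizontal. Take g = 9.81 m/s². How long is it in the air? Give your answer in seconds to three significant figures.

vₓ = 31.40 cos 19.8° = 29.54 m/s; v_y0 = 31.40 sin 19.8° = 10.64 m/s.
The projectile lands when y = 48.3 + (10.64) t − ½·9.81·t² = 0. Positive root: t = (10.64 + √(10.64² + 2·9.81·48.3)) / 9.81 = (10.64 + 32.57) / 9.81 = 4.404 s.

4.40 s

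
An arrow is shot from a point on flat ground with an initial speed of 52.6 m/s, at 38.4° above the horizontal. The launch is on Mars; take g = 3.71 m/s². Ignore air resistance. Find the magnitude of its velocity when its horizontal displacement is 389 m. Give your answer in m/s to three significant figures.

Resolve: vₓ = 52.60 cos 38.4° = 41.22 m/s and v_y0 = 52.60 sin 38.4° = 32.67 m/s.
Time to reach x = 389 m: t = x/vₓ = 389/41.22 = 9.437 s.
Vertical velocity there: v_y = v_y0 − g t = 32.67 − 3.71 × 9.437 = −2.338 m/s.
Speed: √(vₓ² + v_y²) = √(41.22² + 2.338²) = 41.29 m/s.

41.3 m/s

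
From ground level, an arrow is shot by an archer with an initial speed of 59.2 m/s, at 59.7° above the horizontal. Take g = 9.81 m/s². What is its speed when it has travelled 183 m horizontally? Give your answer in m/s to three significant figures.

31.2 m/s

vₓ = 59.20 cos 59.7° = 29.87 m/s; v_y0 = 59.20 sin 59.7° = 51.11 m/s.
x = vₓ t ⇒ t = 183/29.87 = 6.127 s.
Vertical velocity there: v_y = v_y0 − g t = 51.11 − 9.81 × 6.127 = −8.992 m/s.
Speed: √(vₓ² + v_y²) = √(29.87² + 8.992²) = 31.19 m/s.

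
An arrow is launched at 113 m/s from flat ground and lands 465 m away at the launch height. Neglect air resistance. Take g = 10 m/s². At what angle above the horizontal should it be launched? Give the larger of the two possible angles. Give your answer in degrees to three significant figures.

From R = (v₀²/g) sin 2θ: sin 2θ = 10.0 × 465 / 12769 = 0.3642.
2θ = 21.36° or 180° − 21.36° = 158.6°, so θ = 10.68° or 79.32°.
The larger angle is 79.32°.

79.3°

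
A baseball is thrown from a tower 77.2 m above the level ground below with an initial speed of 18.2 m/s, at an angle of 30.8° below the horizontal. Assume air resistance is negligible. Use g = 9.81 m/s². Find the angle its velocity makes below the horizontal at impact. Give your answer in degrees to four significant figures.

Horizontal component vₓ = 18.20 cos 30.8° = 15.63 m/s; vertical v_y0 = −9.319 m/s (downward).
Vertical motion (up positive, ground at y = 0): 4.905 t² − (−9.319) t − 77.2 = 0, so t = (−9.319 + √(9.319² + 2·9.81·77.2)) / 9.81 = (−9.319 + 40.02) / 9.81 = 3.129 s.
At impact: v_y = v_y0 − g t = −40.02 m/s; vₓ = 15.63 m/s.
Angle below horizontal: arctan(|v_y|/vₓ) = arctan(40.02/15.63) = 68.66°.

68.66°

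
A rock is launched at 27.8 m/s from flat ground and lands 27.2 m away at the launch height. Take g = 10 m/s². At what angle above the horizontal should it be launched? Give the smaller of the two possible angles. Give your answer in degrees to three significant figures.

From R = (v₀²/g) sin 2θ: sin 2θ = 10.0 × 27.2 / 772.84 = 0.3519.
2θ = 20.61° or 180° − 20.61° = 159.4°, so θ = 10.30° or 79.70°.
The smaller angle is 10.30°.

10.3°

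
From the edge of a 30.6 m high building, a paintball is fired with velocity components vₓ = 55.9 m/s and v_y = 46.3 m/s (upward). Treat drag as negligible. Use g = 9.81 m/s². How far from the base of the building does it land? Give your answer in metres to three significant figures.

562 m

Vertical motion (up positive, ground at y = 0): 4.905 t² − (46.30) t − 30.6 = 0, so t = (46.30 + √(46.30² + 2·9.81·30.6)) / 9.81 = (46.30 + 52.38) / 9.81 = 10.06 s.
Horizontal distance: R = vₓ t = 55.90 × 10.06 = 562.3 m.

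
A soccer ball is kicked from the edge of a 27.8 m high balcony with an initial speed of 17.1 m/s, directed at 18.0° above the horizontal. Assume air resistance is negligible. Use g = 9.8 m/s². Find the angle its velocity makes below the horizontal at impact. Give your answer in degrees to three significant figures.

55.8°

vₓ = 17.10 cos 18.0° = 16.26 m/s; v_y0 = 17.10 sin 18.0° = 5.284 m/s.
With up positive and y = 0 at the ground: y(t) = 27.8 + (5.284) t − 4.900 t². Setting y = 0 and taking the positive root: t = [5.284 + √(5.284² + 2·9.80·27.8)] / 9.80 = (5.284 + 23.93) / 9.80 = 2.981 s.
At impact: v_y = v_y0 − g t = −23.93 m/s; vₓ = 16.26 m/s.
Angle below horizontal: arctan(|v_y|/vₓ) = arctan(23.93/16.26) = 55.80°.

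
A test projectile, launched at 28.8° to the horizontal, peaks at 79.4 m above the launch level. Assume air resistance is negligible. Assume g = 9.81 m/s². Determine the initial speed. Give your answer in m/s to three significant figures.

At the peak v_y = 0, so v_y0 = √(2gH) = √(2 × 9.81 × 79.4) = 39.47 m/s.
v_y0 = v₀ sin θ ⇒ v₀ = 39.47 / sin 28.8° = 81.93 m/s.

81.9 m/s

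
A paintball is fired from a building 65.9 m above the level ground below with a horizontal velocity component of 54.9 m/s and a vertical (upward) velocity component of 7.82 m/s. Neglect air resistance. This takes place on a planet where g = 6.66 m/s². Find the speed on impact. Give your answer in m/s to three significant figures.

The projectile lands when y = 65.9 + (7.820) t − ½·6.66·t² = 0. Positive root: t = (7.820 + √(7.820² + 2·6.66·65.9)) / 6.66 = (7.820 + 30.64) / 6.66 = 5.775 s.
Vertical velocity at impact: v_y = v_y0 − g t = 7.820 − 6.66 × 5.775 = −30.64 m/s.
Speed: |v| = √(vₓ² + v_y²) = √(54.90² + 30.64²) = 62.87 m/s.

62.9 m/s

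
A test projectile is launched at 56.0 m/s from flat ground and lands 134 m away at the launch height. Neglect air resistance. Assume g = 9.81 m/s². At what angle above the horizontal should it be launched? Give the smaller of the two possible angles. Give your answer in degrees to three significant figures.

12.4°

From R = (v₀²/g) sin 2θ: sin 2θ = 9.81 × 134 / 3136.0 = 0.4192.
2θ = 24.78° or 180° − 24.78° = 155.2°, so θ = 12.39° or 77.61°.
The smaller angle is 12.39°.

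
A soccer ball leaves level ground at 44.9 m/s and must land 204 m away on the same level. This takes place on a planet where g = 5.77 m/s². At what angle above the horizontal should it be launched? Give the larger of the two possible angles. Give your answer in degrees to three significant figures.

From R = (v₀²/g) sin 2θ: sin 2θ = 5.77 × 204 / 2016.0 = 0.5839.
2θ = 35.72° or 180° − 35.72° = 144.3°, so θ = 17.86° or 72.14°.
The larger angle is 72.14°.

72.1°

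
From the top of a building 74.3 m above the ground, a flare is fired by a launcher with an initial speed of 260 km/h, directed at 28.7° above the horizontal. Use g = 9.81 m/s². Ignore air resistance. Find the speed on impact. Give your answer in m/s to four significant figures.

81.69 m/s

Convert: 260 km/h = 260/3.6 = 72.22 m/s.
Components: vₓ = 72.22 cos 28.7° = 63.35 m/s, v_y0 = 72.22 sin 28.7° = 34.68 m/s.
With up positive and y = 0 at the ground: y(t) = 74.3 + (34.68) t − 4.905 t². Setting y = 0 and taking the positive root: t = [34.68 + √(34.68² + 2·9.81·74.3)] / 9.81 = (34.68 + 51.58) / 9.81 = 8.794 s.
Vertical velocity at impact: v_y = v_y0 − g t = 34.68 − 9.81 × 8.794 = −51.58 m/s.
Speed: |v| = √(vₓ² + v_y²) = √(63.35² + 51.58²) = 81.69 m/s.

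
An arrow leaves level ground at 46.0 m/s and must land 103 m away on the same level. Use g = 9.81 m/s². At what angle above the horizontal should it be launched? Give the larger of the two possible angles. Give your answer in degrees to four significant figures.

75.74°

R = v₀² sin 2θ / g gives sin 2θ = gR/v₀² = 9.81·103/46.0² = 0.4775.
2θ = 28.52° or 180° − 28.52° = 151.5°, so θ = 14.26° or 75.74°.
The larger angle is 75.74°.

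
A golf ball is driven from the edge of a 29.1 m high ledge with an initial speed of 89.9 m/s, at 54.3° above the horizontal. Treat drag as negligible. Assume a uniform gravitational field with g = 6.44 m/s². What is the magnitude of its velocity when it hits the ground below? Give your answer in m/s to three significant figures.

92.0 m/s

Horizontal component vₓ = 89.90 cos 54.3° = 52.46 m/s; vertical v_y0 = 89.90 sin 54.3° = 73.01 m/s.
The projectile lands when y = 29.1 + (73.01) t − ½·6.44·t² = 0. Positive root: t = (73.01 + √(73.01² + 2·6.44·29.1)) / 6.44 = (73.01 + 75.53) / 6.44 = 23.06 s.
Vertical velocity at impact: v_y = v_y0 − g t = 73.01 − 6.44 × 23.06 = −75.53 m/s.
Speed: |v| = √(vₓ² + v_y²) = √(52.46² + 75.53²) = 91.96 m/s.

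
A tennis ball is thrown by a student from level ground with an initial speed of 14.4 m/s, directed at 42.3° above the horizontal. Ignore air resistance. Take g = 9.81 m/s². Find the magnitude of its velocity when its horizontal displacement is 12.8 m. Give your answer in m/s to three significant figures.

10.9 m/s

Components: vₓ = 14.40 cos 42.3° = 10.65 m/s, v_y0 = 14.40 sin 42.3° = 9.691 m/s.
Time to reach x = 12.8 m: t = x/vₓ = 12.8/10.65 = 1.202 s.
Vertical velocity there: v_y = v_y0 − g t = 9.691 − 9.81 × 1.202 = −2.098 m/s.
Speed: √(vₓ² + v_y²) = √(10.65² + 2.098²) = 10.86 m/s.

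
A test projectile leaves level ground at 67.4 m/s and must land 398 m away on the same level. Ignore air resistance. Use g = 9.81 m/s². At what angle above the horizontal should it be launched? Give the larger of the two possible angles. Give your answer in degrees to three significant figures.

From R = (v₀²/g) sin 2θ: sin 2θ = 9.81 × 398 / 4542.8 = 0.8595.
2θ = 59.26° or 180° − 59.26° = 120.7°, so θ = 29.63° or 60.37°.
The larger angle is 60.37°.

60.4°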